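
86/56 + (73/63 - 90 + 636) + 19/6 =19867/36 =551.86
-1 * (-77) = 77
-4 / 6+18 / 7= 40 / 21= 1.90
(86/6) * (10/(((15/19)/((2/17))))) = 3268/153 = 21.36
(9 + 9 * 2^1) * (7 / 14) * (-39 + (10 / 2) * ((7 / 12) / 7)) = -4167 / 8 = -520.88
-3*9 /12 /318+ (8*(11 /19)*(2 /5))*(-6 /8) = -56253 /40280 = -1.40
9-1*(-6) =15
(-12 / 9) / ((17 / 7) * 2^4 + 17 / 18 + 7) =-168 / 5897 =-0.03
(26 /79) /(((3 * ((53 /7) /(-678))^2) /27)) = 5270736744 /221911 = 23751.58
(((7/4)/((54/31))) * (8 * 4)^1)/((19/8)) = 6944/513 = 13.54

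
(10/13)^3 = 1000/2197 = 0.46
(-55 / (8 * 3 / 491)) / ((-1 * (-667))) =-1.69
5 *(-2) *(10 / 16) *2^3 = -50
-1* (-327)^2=-106929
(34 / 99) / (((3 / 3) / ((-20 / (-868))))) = 170 / 21483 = 0.01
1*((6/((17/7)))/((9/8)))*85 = 186.67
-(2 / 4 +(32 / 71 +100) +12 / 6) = -14619 / 142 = -102.95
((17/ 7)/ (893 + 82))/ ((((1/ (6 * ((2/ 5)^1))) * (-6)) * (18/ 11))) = -187/ 307125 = -0.00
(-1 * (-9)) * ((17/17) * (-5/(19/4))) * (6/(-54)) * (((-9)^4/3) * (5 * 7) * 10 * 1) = 805736.84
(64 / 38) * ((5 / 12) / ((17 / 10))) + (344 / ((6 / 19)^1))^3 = 11273237744336 / 8721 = 1292654253.45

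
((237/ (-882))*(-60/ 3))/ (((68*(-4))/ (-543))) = 71495/ 6664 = 10.73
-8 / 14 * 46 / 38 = -92 / 133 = -0.69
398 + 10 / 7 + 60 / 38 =53334 / 133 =401.01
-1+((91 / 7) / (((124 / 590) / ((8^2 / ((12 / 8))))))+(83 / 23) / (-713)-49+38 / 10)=637823048 / 245985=2592.93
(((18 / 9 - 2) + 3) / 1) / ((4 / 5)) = 3.75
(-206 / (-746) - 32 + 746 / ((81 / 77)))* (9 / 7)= 20467393 / 23499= 870.99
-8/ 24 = -1/ 3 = -0.33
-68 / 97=-0.70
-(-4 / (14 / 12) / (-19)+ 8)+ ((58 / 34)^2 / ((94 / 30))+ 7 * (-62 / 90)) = -981541868 / 81294255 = -12.07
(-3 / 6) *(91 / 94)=-91 / 188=-0.48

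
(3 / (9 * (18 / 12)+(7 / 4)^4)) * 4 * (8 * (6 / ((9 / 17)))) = 278528 / 5857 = 47.55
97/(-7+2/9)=-873/61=-14.31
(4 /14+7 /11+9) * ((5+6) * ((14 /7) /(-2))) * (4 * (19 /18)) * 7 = -29032 /9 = -3225.78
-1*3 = -3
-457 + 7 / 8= -3649 / 8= -456.12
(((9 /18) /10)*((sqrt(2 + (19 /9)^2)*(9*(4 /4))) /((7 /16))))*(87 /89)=348*sqrt(523) /3115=2.55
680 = 680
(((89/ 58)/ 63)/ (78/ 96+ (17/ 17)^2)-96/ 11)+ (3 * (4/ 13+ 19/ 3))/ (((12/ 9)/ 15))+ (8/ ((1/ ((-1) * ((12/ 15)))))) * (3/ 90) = 163053407603/ 757656900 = 215.21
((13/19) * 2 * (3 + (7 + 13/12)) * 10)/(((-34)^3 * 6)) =-455/707472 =-0.00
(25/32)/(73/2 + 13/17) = 425/20272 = 0.02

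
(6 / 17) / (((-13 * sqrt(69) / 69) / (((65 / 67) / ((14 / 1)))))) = -15 * sqrt(69) / 7973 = -0.02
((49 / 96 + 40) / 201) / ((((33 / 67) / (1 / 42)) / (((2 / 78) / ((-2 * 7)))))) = -3889 / 217945728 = -0.00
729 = 729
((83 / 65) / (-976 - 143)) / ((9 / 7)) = -581 / 654615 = -0.00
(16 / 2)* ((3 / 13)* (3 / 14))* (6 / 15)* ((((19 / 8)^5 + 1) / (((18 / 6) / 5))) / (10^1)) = 2.02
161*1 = 161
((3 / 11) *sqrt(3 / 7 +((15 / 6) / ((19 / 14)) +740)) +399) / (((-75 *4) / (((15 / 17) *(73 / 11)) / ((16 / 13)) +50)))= -4358011 / 59840 - 4681 *sqrt(13130026) / 12506560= -74.18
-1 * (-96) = 96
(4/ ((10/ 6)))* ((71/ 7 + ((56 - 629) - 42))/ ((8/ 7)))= -6351/ 5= -1270.20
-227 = -227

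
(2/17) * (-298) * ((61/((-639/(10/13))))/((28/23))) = 2090470/988533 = 2.11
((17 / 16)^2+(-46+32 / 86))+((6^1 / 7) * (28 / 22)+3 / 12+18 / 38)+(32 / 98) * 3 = -4701505973 / 112732928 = -41.70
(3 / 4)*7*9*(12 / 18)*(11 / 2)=693 / 4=173.25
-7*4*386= -10808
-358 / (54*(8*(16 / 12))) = -179 / 288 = -0.62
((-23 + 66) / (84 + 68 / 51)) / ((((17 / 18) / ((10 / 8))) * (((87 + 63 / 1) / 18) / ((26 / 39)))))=1161 / 21760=0.05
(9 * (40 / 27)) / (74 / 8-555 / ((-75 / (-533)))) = -800 / 236097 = -0.00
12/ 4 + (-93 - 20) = -110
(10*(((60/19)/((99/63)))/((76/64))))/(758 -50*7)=2800/67507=0.04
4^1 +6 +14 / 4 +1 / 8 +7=165 / 8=20.62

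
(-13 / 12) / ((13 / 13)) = -13 / 12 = -1.08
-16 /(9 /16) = -256 /9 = -28.44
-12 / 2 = -6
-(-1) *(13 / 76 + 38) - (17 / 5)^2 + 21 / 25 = 52157 / 1900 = 27.45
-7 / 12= -0.58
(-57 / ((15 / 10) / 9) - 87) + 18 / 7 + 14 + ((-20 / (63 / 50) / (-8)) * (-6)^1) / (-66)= -285688 / 693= -412.25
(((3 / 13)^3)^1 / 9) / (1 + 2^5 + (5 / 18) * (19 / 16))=864 / 21089003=0.00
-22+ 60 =38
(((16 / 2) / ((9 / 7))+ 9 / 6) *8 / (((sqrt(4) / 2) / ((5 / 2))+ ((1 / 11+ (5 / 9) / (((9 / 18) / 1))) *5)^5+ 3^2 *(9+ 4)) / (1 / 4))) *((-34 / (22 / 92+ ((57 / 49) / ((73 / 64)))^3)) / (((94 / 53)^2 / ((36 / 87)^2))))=-66447109000932468058331636247 / 24050493438554106477580180214378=-0.00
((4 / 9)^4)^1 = 256 / 6561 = 0.04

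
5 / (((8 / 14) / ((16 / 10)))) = 14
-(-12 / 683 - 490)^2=-112012041124 / 466489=-240117.22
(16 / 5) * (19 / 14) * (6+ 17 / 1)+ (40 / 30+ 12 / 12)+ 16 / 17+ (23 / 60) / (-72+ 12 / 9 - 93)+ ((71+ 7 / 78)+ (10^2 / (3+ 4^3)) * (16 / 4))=183431630791 / 1017833180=180.22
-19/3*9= -57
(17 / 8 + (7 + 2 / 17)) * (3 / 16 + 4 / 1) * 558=23497101 / 1088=21596.60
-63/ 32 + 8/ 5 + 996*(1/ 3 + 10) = 1646661/ 160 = 10291.63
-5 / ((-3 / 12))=20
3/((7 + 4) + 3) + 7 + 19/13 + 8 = 3035/182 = 16.68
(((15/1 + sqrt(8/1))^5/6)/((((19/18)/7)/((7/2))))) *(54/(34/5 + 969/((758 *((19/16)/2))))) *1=2039681622195 *sqrt(2)/161177 + 7778293889625/322354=42026420.38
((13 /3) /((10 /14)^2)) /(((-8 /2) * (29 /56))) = -4.10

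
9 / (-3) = -3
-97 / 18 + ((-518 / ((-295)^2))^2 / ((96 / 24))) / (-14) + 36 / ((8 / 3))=1105709105003 / 136320311250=8.11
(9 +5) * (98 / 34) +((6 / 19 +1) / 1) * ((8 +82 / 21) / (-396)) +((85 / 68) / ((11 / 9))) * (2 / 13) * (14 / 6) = 355129573 / 8729721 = 40.68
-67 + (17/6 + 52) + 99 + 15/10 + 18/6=274/3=91.33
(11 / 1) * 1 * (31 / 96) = 341 / 96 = 3.55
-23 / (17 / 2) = -46 / 17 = -2.71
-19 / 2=-9.50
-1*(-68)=68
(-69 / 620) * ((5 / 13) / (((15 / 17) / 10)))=-0.49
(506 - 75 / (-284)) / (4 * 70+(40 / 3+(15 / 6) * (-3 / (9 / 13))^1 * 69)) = -431337 / 386950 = -1.11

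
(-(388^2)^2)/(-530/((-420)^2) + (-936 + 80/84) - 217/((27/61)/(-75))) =-399784068311040/632118707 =-632450.94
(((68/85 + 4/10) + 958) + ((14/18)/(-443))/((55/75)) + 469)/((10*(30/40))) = 190.43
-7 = -7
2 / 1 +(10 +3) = 15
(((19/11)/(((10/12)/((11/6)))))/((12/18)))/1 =5.70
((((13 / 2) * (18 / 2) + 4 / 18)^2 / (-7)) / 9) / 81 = -159607 / 236196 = -0.68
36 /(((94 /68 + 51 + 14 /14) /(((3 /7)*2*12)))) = 29376 /4235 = 6.94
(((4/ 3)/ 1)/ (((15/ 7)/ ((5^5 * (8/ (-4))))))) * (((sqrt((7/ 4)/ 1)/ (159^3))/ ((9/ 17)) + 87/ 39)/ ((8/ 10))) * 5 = -6343750/ 117 - 1859375 * sqrt(7)/ 325593999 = -54220.10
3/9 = 1/3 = 0.33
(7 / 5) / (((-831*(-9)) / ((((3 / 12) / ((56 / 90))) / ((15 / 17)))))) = 17 / 199440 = 0.00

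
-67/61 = -1.10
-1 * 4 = -4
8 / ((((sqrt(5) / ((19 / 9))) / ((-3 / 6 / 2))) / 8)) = -304* sqrt(5) / 45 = -15.11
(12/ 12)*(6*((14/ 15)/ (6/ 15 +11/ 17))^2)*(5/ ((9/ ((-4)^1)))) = -2265760/ 213867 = -10.59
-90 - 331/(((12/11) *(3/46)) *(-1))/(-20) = -116143/360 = -322.62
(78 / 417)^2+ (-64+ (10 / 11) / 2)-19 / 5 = -67.31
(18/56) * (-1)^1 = -9/28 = -0.32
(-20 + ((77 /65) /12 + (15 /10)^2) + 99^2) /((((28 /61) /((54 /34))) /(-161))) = -24089197131 /4420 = -5450044.60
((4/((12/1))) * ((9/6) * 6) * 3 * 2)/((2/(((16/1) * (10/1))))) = 1440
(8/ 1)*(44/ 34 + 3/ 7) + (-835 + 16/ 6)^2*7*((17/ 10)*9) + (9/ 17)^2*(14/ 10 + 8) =1500997693731/ 20230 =74196623.52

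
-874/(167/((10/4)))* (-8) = 17480/167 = 104.67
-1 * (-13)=13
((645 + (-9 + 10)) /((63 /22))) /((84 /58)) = 206074 /1323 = 155.76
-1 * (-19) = 19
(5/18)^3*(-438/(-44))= 9125/42768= 0.21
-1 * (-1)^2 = -1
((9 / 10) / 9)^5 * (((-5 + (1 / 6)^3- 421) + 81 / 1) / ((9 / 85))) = -1266823 / 38880000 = -0.03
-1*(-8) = 8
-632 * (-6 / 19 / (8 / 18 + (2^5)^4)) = 8532 / 44826643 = 0.00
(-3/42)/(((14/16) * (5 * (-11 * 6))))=0.00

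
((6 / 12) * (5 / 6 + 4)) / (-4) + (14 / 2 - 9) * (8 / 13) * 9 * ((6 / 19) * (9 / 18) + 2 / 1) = -290555 / 11856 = -24.51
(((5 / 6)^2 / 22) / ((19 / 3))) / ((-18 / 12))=-0.00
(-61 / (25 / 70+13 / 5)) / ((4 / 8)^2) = -17080 / 207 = -82.51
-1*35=-35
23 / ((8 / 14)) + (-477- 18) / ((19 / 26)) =-48421 / 76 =-637.12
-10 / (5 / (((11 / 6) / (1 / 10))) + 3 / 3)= -55 / 7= -7.86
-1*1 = -1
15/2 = 7.50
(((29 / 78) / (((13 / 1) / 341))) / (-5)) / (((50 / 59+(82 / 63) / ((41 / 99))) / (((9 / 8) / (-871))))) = 12252471 / 19406716160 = 0.00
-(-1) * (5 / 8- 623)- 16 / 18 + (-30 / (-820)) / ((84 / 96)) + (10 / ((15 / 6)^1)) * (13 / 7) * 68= -2439989 / 20664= -118.08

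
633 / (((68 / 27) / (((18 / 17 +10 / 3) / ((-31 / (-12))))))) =3828384 / 8959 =427.32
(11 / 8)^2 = 121 / 64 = 1.89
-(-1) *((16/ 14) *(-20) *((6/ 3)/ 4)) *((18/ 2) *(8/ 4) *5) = -1028.57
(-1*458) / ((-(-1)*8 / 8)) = -458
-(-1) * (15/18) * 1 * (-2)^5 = -80/3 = -26.67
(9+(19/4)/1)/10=11/8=1.38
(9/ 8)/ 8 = 0.14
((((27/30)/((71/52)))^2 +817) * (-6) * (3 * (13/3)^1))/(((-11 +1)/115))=92406411357/126025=733238.73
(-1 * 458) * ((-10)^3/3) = 458000/3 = 152666.67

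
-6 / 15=-2 / 5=-0.40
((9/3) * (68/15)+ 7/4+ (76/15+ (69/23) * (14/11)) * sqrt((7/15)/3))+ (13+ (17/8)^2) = 1466 * sqrt(35)/2475+ 10517/320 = 36.37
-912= -912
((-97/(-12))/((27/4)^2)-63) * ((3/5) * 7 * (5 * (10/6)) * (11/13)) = -52896305/28431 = -1860.52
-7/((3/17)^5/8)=-327209.84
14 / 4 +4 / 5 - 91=-867 / 10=-86.70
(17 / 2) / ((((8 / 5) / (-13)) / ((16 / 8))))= -1105 / 8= -138.12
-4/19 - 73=-1391/19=-73.21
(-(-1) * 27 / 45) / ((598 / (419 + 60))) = 1437 / 2990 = 0.48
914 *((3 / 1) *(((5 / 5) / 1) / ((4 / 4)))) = 2742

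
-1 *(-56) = 56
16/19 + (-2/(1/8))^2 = 4880/19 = 256.84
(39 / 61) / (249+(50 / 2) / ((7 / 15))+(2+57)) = 273 / 154391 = 0.00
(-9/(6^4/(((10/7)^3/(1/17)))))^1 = -2125/6174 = -0.34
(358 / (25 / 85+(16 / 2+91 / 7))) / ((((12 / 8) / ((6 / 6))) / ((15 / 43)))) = 30430 / 7783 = 3.91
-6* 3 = -18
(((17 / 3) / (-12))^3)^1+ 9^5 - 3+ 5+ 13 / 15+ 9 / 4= 13776119771 / 233280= 59054.01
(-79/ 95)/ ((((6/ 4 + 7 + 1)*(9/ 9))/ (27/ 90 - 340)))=29.74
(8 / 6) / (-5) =-0.27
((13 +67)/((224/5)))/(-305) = -0.01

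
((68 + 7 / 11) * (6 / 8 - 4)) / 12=-9815 / 528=-18.59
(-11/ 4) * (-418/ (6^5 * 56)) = 2299/ 870912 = 0.00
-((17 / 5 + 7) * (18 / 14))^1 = -468 / 35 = -13.37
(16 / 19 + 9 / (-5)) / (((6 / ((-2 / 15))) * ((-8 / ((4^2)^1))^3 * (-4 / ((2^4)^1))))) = 2912 / 4275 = 0.68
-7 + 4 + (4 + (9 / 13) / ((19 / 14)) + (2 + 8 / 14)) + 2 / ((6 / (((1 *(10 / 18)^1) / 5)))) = 192268 / 46683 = 4.12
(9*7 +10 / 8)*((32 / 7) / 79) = 3.72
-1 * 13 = -13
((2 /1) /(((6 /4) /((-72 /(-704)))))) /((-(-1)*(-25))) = -3 /550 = -0.01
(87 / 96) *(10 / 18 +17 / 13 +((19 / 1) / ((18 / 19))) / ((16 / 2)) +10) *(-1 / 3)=-86681 / 19968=-4.34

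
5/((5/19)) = 19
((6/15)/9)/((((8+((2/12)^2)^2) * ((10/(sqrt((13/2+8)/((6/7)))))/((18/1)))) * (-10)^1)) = -216 * sqrt(609)/1296125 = -0.00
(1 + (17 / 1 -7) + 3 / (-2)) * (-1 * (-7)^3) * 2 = 6517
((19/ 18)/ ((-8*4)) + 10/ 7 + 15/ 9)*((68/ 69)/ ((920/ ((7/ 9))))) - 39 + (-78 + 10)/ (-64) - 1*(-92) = 4447936099/ 82270080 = 54.07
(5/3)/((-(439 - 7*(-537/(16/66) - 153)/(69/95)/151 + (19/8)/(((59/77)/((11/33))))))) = -4098140/1453644113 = -0.00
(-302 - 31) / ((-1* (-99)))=-37 / 11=-3.36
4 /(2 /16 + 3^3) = 32 /217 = 0.15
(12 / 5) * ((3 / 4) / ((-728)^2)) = 9 / 2649920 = 0.00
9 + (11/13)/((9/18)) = 139/13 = 10.69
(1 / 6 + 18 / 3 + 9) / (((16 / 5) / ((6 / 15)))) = 91 / 48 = 1.90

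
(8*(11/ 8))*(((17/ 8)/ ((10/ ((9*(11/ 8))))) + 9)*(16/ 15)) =27291/ 200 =136.46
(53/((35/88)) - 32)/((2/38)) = 67336/35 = 1923.89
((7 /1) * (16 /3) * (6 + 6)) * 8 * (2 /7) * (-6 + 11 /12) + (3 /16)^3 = -63963055 /12288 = -5205.33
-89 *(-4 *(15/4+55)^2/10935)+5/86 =42291085/376164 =112.43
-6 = -6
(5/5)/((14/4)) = 2/7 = 0.29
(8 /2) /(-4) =-1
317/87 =3.64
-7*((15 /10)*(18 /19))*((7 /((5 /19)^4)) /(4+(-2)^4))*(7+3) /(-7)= 1296351 /1250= 1037.08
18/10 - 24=-22.20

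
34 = 34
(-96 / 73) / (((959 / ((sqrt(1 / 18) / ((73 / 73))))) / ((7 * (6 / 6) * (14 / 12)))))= -56 * sqrt(2) / 30003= -0.00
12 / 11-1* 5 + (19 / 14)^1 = -2.55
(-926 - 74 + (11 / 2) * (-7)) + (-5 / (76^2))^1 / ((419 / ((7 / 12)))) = -30159834563 / 29041728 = -1038.50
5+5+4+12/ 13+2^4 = 402/ 13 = 30.92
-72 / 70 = -36 / 35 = -1.03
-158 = -158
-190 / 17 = -11.18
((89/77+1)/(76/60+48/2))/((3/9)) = 7470/29183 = 0.26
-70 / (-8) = 35 / 4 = 8.75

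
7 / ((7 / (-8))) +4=-4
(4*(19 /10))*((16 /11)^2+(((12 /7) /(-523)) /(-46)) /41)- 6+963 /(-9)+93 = -8188882568 /2088655415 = -3.92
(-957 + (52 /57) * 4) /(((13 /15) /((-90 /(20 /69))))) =168728805 /494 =341556.29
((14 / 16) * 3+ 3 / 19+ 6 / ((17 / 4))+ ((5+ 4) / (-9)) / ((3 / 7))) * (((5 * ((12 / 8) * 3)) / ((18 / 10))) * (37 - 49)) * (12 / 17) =-1082175 / 5491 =-197.08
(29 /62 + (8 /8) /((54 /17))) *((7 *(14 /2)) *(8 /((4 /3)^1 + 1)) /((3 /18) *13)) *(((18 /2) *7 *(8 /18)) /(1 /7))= 14378560 /1209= 11892.94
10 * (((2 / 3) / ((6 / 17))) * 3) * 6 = 340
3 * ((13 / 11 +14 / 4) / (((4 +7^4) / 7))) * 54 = 58401 / 26455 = 2.21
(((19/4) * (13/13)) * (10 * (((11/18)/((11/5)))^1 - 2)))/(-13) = 2945/468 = 6.29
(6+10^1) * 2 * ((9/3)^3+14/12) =2704/3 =901.33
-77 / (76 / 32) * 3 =-1848 / 19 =-97.26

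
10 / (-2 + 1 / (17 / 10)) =-85 / 12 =-7.08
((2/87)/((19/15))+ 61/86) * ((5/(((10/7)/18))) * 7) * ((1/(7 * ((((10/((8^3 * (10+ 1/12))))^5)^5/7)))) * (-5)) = -14149906635822985761642929485178743218530471780394667103499508478120870093183263010983757803402871963648/132950206753498971462249755859375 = -106430121331500598094257800000000000000000000000000000000000000000000000.00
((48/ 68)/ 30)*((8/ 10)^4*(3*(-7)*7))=-1.42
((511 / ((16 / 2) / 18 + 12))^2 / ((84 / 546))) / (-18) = -623493 / 1024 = -608.88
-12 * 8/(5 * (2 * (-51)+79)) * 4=384/115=3.34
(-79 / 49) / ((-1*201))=79 / 9849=0.01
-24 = -24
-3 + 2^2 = 1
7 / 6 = 1.17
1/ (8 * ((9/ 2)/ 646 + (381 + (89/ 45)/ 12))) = 43605/ 132967964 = 0.00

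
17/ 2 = 8.50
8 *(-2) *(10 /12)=-40 /3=-13.33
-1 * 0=0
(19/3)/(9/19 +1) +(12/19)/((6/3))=7363/1596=4.61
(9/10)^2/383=81/38300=0.00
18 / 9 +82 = 84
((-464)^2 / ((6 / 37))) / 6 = 1991488 / 9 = 221276.44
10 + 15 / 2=35 / 2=17.50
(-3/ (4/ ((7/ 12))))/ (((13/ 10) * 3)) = -35/ 312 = -0.11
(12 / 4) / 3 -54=-53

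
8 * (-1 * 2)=-16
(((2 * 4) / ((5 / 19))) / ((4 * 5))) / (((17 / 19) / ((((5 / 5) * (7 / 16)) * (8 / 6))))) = 2527 / 2550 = 0.99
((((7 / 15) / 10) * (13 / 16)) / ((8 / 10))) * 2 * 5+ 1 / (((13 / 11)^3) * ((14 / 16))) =3443905 / 2952768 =1.17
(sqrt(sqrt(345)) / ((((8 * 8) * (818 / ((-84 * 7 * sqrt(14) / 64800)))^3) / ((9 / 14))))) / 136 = -117649 * sqrt(14) * 345^(1 / 4) / 83352295253311488000000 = -0.00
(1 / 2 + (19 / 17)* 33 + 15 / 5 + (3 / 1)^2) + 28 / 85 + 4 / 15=25489 / 510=49.98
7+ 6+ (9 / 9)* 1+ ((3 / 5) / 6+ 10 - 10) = 141 / 10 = 14.10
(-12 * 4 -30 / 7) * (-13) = 4758 / 7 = 679.71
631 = 631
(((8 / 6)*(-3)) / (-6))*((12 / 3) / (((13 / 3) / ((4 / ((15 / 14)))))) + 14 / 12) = 1799 / 585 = 3.08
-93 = -93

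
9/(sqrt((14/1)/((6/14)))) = 9*sqrt(6)/14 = 1.57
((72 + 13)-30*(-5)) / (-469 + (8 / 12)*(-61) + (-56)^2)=705 / 7879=0.09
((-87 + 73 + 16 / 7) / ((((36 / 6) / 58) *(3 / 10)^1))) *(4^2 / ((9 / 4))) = -1521920 / 567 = -2684.16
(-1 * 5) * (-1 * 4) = 20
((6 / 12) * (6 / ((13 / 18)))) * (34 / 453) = 0.31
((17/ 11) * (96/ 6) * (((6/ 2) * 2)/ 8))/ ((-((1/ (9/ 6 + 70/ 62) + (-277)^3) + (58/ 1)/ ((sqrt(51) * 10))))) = 392955510 * sqrt(51)/ 84164060894675315806703 + 73438680437018550/ 84164060894675315806703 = 0.00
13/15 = 0.87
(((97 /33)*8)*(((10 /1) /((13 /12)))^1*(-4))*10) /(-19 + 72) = -1241600 /7579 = -163.82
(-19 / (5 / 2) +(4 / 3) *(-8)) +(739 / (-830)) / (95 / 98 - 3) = -883405 / 49551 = -17.83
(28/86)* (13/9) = 182/387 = 0.47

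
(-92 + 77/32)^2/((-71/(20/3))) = -41098445/54528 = -753.71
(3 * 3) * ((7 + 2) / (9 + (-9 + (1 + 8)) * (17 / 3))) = 9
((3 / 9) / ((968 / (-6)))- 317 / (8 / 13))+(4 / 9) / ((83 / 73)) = -372203665 / 723096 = -514.74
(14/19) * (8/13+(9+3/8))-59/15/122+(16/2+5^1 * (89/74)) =713883383/33448740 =21.34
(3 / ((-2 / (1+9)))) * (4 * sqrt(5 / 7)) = -60 * sqrt(35) / 7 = -50.71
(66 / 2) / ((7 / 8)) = 37.71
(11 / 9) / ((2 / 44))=242 / 9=26.89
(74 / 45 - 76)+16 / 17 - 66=-106652 / 765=-139.41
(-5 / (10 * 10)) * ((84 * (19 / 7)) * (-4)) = 45.60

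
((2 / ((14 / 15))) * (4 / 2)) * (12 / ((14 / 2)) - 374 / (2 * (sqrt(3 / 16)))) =-1843.47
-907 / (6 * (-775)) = 907 / 4650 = 0.20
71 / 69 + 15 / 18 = 257 / 138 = 1.86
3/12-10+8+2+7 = 7.25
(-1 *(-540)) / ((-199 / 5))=-2700 / 199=-13.57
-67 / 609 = -0.11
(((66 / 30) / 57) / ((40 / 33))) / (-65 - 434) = -121 / 1896200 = -0.00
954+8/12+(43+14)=1011.67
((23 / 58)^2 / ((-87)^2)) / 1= 529 / 25462116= 0.00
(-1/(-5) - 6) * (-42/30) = 203/25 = 8.12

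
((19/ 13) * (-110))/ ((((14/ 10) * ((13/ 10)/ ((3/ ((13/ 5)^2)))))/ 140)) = -156750000/ 28561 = -5488.25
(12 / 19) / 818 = 6 / 7771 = 0.00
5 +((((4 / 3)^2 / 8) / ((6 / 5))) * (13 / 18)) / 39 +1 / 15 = 36961 / 7290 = 5.07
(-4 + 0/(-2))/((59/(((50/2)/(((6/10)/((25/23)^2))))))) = -312500/93633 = -3.34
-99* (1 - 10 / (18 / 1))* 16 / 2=-352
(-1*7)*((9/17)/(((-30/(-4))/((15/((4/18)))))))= -567/17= -33.35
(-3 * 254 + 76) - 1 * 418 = -1104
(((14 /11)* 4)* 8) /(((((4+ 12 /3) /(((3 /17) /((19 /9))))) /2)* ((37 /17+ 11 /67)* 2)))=50652 /278597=0.18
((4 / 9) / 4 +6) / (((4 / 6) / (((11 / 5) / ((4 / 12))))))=121 / 2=60.50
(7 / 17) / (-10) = -7 / 170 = -0.04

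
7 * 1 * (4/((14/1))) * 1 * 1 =2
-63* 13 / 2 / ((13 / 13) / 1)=-819 / 2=-409.50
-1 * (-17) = 17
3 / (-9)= -1 / 3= -0.33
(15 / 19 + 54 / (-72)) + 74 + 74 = 11251 / 76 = 148.04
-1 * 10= -10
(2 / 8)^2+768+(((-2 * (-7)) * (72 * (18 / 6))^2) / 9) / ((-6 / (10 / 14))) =-125951 / 16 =-7871.94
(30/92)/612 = 5/9384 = 0.00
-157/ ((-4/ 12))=471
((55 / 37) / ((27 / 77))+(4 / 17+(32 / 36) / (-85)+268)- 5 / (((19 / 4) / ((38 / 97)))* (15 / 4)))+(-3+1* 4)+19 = 2408049179 / 8236755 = 292.35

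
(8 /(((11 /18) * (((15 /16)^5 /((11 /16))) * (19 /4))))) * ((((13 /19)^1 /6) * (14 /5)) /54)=190840832 /12336046875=0.02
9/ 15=3/ 5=0.60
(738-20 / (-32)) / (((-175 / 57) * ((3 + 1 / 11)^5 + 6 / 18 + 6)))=-162732211389 / 195112737400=-0.83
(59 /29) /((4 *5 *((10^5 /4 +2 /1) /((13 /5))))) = 0.00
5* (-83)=-415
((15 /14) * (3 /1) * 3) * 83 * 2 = 11205 /7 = 1600.71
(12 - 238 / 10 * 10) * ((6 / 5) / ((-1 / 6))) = 8136 / 5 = 1627.20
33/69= 11/23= 0.48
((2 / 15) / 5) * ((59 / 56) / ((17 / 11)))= 649 / 35700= 0.02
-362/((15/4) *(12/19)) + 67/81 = -61567/405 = -152.02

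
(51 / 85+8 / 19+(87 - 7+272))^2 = 1124730369 / 9025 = 124623.86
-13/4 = -3.25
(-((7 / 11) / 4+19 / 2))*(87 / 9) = -12325 / 132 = -93.37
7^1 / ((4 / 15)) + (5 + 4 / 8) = 127 / 4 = 31.75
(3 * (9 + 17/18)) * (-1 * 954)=-28461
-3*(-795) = 2385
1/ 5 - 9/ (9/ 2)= -9/ 5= -1.80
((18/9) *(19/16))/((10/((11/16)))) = 209/1280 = 0.16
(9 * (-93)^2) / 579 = 25947 / 193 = 134.44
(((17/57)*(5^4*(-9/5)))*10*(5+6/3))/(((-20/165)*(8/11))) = 80994375/304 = 266428.87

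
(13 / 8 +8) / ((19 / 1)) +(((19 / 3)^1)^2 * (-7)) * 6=-767977 / 456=-1684.16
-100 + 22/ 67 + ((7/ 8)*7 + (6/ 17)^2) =-93.42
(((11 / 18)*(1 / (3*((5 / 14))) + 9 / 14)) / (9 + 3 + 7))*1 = 3641 / 71820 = 0.05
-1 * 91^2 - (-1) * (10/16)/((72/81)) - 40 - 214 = -546195/64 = -8534.30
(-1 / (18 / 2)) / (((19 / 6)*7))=-2 / 399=-0.01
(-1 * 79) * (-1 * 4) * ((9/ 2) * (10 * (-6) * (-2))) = 170640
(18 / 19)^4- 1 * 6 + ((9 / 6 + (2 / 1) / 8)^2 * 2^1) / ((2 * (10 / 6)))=-34998813 / 10425680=-3.36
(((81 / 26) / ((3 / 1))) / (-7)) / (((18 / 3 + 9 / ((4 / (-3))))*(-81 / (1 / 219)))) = -2 / 179361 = -0.00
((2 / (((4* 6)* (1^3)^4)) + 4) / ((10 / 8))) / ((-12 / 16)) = -196 / 45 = -4.36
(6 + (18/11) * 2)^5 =11040808032/161051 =68554.73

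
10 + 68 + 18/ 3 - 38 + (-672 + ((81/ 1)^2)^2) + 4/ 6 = 129138287/ 3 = 43046095.67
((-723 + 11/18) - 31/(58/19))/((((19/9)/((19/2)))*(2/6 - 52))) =286791/4495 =63.80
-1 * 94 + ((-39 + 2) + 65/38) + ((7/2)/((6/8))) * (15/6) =-117.62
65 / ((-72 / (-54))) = 195 / 4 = 48.75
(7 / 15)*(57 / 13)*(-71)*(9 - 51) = 396606 / 65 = 6101.63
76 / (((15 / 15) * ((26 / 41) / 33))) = 3954.92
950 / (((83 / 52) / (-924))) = -45645600 / 83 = -549946.99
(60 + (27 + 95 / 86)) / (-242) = -7577 / 20812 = -0.36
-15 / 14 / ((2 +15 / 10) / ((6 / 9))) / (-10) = 1 / 49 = 0.02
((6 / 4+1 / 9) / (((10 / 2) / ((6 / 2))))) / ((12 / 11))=319 / 360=0.89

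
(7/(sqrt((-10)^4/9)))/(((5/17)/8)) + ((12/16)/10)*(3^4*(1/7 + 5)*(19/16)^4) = 7780398531/114688000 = 67.84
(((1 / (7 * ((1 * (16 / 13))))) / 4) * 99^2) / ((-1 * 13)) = -9801 / 448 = -21.88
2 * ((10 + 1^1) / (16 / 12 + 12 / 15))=165 / 16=10.31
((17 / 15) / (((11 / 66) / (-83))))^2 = 7963684 / 25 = 318547.36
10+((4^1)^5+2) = 1036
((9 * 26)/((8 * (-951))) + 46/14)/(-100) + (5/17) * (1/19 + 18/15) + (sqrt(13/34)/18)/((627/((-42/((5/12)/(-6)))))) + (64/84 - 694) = -35056140787/50593200 + 28 * sqrt(442)/17765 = -692.87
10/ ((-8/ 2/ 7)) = -35/ 2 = -17.50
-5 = -5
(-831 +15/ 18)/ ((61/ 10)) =-24905/ 183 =-136.09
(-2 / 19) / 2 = -1 / 19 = -0.05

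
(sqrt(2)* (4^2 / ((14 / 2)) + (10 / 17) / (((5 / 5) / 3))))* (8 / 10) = 1928* sqrt(2) / 595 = 4.58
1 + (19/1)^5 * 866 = 2144301735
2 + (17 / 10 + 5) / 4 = 147 / 40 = 3.68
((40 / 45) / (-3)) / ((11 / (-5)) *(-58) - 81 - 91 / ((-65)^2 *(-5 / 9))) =-3250 / 511569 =-0.01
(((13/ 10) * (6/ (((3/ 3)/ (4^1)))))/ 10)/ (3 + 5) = 39/ 100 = 0.39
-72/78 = -12/13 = -0.92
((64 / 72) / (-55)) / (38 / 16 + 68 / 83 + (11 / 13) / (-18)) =-69056 / 13447775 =-0.01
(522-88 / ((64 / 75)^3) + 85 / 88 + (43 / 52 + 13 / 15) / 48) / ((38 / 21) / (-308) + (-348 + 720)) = 1.03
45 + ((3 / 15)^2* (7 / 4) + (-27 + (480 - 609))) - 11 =-12193 / 100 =-121.93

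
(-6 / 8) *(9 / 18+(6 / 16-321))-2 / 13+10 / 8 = 100335 / 416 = 241.19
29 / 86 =0.34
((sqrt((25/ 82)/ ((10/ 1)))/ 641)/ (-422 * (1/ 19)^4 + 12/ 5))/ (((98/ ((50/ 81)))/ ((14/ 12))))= 0.00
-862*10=-8620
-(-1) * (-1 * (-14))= 14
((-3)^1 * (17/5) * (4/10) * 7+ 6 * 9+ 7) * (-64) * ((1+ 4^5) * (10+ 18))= -59585792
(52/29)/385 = 52/11165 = 0.00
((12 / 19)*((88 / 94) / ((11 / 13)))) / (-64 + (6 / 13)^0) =-208 / 18753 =-0.01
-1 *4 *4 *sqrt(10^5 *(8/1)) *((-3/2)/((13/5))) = 48000 *sqrt(5)/13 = 8256.25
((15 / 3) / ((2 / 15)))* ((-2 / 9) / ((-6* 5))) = 5 / 18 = 0.28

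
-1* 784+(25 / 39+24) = -29615 / 39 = -759.36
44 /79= 0.56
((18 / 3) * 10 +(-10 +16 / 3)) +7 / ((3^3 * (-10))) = 14933 / 270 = 55.31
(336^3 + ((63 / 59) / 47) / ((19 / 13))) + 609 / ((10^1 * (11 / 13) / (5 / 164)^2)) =1182583133352267087 / 31175530144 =37933056.08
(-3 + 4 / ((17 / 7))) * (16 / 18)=-184 / 153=-1.20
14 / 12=1.17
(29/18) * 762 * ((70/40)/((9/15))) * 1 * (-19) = -2449195/36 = -68033.19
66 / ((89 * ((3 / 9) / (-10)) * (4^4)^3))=-495 / 373293056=-0.00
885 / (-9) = -295 / 3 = -98.33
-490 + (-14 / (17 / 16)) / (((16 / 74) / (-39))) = 32074 / 17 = 1886.71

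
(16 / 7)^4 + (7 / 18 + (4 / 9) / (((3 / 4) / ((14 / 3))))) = 30.45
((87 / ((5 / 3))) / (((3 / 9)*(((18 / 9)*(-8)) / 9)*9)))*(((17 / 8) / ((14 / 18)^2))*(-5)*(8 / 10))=1078191 / 7840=137.52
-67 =-67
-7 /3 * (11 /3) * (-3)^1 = 77 /3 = 25.67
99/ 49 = 2.02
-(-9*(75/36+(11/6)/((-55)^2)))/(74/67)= 1382277/81400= 16.98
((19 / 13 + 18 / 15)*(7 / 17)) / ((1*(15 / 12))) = 4844 / 5525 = 0.88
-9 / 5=-1.80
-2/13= -0.15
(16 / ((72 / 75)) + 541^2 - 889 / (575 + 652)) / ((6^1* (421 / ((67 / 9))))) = 12031161458 / 13947309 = 862.62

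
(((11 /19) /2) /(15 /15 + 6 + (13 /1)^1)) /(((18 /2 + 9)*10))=11 /136800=0.00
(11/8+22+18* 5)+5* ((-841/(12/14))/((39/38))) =-4368001/936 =-4666.67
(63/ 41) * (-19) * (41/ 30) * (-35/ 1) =2793/ 2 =1396.50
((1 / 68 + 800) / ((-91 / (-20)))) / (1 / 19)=5168095 / 1547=3340.72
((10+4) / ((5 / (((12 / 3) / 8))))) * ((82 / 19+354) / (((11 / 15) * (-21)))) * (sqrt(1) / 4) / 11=-1702 / 2299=-0.74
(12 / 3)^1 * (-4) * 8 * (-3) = 384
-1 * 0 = 0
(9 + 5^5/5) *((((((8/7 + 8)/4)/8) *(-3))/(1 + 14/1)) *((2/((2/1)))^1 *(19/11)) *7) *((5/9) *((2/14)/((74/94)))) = -1132324/25641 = -44.16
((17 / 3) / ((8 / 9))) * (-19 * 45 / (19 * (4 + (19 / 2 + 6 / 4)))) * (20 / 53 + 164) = -166617 / 53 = -3143.72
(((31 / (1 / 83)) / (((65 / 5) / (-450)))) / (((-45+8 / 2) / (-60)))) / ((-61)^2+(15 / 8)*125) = -555768000 / 16865719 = -32.95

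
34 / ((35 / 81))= 2754 / 35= 78.69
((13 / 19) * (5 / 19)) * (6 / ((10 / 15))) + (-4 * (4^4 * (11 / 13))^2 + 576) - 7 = -11415899078 / 61009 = -187118.28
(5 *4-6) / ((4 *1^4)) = 7 / 2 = 3.50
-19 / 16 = -1.19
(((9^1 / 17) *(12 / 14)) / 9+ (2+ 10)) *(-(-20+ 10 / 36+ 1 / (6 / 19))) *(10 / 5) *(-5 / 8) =-178055 / 714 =-249.38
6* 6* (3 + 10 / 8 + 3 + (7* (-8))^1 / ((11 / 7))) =-11241 / 11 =-1021.91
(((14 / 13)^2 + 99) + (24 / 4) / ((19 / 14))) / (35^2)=335809 / 3933475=0.09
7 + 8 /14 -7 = 4 /7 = 0.57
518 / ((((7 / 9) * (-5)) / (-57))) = 37962 / 5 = 7592.40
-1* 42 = -42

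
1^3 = 1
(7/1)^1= 7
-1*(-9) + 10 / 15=29 / 3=9.67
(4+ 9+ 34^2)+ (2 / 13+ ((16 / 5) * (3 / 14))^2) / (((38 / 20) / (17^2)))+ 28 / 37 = 2831683783 / 2239055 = 1264.68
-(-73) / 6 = 12.17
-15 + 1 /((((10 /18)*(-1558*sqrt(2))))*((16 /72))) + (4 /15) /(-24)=-1351 /90 -81*sqrt(2) /31160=-15.01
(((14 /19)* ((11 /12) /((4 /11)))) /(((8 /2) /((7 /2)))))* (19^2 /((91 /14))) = 112651 /1248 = 90.27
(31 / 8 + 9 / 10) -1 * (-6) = 431 / 40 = 10.78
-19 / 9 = -2.11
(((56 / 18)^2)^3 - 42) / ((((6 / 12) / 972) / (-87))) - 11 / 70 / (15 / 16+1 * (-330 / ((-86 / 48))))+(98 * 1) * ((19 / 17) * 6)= -2693291182553465204 / 18415068525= -146254746.70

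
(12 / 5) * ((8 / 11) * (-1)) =-96 / 55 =-1.75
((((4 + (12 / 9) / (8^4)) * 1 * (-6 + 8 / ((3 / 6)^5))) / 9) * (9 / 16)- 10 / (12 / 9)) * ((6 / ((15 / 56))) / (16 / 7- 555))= -13247689 / 5942784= -2.23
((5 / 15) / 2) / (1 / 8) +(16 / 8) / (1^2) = 10 / 3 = 3.33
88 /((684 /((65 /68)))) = 715 /5814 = 0.12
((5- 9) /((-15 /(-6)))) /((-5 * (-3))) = -8 /75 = -0.11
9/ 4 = 2.25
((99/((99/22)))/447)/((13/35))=770/5811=0.13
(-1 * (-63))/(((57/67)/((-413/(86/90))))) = -26149095/817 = -32006.24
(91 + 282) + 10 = 383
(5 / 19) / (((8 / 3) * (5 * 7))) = 3 / 1064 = 0.00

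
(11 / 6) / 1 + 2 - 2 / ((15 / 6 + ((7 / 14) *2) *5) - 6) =5 / 2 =2.50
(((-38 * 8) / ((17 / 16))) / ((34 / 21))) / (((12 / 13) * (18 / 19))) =-525616 / 2601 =-202.08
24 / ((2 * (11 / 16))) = 192 / 11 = 17.45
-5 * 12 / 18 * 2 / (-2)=10 / 3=3.33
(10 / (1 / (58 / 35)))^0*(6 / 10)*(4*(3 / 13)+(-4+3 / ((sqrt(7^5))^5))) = -24 / 13+9*sqrt(7) / 484445052035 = -1.85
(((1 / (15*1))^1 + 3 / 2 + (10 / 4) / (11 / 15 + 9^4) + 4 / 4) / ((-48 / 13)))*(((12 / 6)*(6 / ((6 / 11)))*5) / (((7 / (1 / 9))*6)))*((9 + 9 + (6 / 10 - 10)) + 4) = -1083929561 / 425200320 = -2.55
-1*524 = -524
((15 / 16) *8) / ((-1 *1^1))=-15 / 2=-7.50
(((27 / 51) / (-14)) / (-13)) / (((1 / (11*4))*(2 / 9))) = 891 / 1547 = 0.58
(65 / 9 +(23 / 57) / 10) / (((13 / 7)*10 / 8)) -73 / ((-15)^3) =3.15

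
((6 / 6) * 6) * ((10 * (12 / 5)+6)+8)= 228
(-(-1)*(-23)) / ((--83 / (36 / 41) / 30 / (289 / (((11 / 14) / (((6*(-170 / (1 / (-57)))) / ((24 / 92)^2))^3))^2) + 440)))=-547110056699164022425041550380223767294981600 / 411763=-1328701356603589983619319000000000000000.00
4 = 4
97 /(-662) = -97 /662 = -0.15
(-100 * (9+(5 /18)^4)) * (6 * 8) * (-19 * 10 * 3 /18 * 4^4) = 2299234688000 /6561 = 350439672.00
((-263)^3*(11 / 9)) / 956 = -200105917 / 8604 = -23257.31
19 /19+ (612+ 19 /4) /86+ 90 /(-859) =2383689 /295496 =8.07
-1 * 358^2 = -128164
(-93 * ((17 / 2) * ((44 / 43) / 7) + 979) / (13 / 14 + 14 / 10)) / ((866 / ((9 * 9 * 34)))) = -377847822330 / 3034897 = -124501.04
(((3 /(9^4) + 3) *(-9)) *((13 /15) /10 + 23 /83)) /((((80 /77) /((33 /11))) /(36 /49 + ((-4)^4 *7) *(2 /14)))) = -14687701633 /2016900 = -7282.32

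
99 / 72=11 / 8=1.38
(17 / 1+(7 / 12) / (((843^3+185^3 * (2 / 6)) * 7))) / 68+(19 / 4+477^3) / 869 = 4840202688270454639 / 38754960583648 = 124892.47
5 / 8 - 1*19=-147 / 8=-18.38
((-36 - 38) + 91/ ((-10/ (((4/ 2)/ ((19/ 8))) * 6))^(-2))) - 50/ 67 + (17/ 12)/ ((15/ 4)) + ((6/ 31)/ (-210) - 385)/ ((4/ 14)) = -1065.42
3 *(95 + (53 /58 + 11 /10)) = 42201 /145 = 291.04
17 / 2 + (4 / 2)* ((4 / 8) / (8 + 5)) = 223 / 26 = 8.58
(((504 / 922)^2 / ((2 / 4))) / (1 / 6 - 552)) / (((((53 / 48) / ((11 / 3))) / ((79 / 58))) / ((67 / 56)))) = -82316736 / 14045725411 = -0.01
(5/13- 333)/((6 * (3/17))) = -36754/117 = -314.14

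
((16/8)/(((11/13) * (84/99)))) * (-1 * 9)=-351/14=-25.07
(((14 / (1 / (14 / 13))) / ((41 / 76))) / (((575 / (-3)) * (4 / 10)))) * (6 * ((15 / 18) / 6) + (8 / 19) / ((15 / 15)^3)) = -2156 / 4715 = -0.46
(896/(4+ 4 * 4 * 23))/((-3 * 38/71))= -7952/5301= -1.50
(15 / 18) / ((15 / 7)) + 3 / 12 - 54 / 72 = -1 / 9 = -0.11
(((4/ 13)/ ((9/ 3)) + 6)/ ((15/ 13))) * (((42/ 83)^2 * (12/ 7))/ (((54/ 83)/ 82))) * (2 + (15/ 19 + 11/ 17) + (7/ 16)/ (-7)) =70061866/ 70965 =987.27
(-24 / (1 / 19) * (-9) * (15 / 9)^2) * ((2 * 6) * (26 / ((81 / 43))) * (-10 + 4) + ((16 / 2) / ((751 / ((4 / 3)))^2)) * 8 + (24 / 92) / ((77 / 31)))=-11314792124551600 / 998845771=-11327867.08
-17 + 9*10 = 73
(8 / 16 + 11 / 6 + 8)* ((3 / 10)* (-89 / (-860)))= 2759 / 8600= 0.32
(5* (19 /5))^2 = 361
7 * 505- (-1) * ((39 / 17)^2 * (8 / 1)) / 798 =135876823 / 38437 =3535.05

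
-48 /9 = -16 /3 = -5.33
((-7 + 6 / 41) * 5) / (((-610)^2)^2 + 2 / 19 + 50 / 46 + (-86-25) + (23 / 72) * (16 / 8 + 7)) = -4911880 / 19846074640432683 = -0.00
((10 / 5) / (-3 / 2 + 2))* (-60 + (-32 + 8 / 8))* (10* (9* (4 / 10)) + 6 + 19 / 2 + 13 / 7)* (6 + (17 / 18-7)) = 1079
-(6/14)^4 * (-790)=63990/2401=26.65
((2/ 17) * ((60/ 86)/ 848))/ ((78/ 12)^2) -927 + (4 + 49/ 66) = -922.26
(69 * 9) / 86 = 621 / 86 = 7.22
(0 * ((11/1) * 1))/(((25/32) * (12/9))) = 0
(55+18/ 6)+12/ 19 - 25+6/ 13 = 8421/ 247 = 34.09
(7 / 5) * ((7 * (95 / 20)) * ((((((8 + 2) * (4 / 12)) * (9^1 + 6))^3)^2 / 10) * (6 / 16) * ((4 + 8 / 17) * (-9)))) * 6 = -111938203125000 / 17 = -6584600183823.53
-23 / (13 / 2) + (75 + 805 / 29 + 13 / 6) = 229337 / 2262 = 101.39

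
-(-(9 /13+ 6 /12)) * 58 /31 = 29 /13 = 2.23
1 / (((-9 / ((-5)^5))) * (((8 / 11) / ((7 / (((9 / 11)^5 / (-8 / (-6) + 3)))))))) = 503787659375 / 12754584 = 39498.56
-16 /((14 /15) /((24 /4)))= -720 /7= -102.86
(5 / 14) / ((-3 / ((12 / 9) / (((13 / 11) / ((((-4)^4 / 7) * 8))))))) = -225280 / 5733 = -39.30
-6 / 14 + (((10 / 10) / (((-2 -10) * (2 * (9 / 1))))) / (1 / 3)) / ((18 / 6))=-655 / 1512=-0.43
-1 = -1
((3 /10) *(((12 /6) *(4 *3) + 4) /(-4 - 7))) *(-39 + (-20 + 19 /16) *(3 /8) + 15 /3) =22071 /704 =31.35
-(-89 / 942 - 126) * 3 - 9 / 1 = 369.28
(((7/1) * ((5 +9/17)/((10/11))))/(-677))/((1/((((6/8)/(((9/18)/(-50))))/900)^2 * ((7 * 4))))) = -25333/2071620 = -0.01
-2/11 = -0.18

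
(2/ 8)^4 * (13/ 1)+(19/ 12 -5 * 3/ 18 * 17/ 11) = 975/ 2816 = 0.35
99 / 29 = 3.41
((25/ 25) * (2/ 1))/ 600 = 1/ 300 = 0.00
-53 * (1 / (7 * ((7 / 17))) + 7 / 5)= -22684 / 245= -92.59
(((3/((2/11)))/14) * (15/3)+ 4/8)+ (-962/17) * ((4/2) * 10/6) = -260231/1428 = -182.23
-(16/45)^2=-256/2025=-0.13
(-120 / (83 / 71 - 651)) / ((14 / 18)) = 38340 / 161483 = 0.24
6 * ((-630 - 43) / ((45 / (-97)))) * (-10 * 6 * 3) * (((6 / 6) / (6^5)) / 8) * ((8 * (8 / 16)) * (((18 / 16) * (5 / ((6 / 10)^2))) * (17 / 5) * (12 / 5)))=-5548885 / 432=-12844.64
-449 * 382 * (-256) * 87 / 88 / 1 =477506112 / 11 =43409646.55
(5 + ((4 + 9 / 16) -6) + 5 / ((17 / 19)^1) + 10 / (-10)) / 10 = 2217 / 2720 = 0.82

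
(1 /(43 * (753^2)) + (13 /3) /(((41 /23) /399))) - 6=963576795668 /999636867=963.93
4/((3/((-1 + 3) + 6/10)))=52/15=3.47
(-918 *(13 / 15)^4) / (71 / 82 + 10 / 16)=-318512272 / 916875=-347.39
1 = 1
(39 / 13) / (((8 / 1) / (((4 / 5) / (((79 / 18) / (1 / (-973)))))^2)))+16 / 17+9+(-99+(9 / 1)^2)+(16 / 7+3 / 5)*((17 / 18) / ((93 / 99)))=-2408956418467357 / 467069746215450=-5.16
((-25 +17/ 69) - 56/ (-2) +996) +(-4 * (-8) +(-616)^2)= 26253620/ 69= 380487.25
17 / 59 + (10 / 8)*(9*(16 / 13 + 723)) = 24997709 / 3068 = 8147.88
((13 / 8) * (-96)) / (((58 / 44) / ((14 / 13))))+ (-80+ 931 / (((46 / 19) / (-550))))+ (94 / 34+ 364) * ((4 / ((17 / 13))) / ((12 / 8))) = -121994950501 / 578289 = -210958.45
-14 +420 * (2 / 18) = 98 / 3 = 32.67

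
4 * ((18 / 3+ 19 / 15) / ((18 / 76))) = 16568 / 135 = 122.73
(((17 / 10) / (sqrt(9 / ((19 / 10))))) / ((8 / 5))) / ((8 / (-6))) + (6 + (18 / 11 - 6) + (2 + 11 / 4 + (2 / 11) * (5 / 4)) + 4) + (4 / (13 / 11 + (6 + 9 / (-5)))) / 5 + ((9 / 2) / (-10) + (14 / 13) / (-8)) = 1077001 / 105820 - 17 * sqrt(190) / 640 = 9.81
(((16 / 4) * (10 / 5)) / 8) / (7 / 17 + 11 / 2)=34 / 201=0.17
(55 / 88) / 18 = 5 / 144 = 0.03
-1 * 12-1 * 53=-65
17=17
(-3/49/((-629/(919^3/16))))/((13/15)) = 34926820155/6410768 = 5448.15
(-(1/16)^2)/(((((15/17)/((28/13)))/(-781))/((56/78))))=650573/121680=5.35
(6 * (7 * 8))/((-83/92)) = -30912/83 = -372.43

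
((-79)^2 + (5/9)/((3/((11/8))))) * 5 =6740555/216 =31206.27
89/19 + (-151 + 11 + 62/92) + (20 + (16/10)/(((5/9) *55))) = -137707947/1201750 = -114.59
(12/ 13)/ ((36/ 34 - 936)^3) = -4913/ 4349724315066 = -0.00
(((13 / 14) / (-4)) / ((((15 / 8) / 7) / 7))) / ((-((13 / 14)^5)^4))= 585677787976993610924032 / 21928804355631691660155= 26.71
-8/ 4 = -2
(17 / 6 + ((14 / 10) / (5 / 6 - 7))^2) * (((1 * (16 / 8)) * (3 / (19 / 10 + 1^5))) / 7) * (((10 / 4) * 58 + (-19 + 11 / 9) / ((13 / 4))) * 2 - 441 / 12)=67179773009 / 325151190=206.61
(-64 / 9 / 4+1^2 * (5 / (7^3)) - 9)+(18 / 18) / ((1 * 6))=-65423 / 6174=-10.60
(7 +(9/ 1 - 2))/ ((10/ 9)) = 63/ 5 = 12.60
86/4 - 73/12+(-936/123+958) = 475177/492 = 965.81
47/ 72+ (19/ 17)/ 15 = 4451/ 6120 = 0.73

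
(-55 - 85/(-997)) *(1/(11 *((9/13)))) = -237250/32901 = -7.21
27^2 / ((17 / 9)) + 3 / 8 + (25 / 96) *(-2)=314809 / 816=385.80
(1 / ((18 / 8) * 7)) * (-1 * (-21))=4 / 3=1.33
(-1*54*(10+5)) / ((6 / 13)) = -1755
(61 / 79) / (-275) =-61 / 21725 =-0.00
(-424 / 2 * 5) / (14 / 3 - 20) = 1590 / 23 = 69.13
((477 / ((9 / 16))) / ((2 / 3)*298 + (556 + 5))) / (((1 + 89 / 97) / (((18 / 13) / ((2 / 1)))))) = 6984 / 17329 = 0.40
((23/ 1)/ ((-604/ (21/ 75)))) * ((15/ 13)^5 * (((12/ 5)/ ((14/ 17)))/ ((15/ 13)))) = -475065/ 8625422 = -0.06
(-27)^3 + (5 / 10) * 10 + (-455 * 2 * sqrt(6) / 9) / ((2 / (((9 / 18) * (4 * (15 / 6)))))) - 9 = -19687 - 2275 * sqrt(6) / 9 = -20306.18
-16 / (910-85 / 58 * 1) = -928 / 52695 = -0.02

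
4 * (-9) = -36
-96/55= -1.75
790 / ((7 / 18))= 14220 / 7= 2031.43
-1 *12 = -12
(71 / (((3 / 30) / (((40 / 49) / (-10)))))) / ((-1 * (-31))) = -2840 / 1519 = -1.87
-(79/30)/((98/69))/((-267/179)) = 325243/261660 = 1.24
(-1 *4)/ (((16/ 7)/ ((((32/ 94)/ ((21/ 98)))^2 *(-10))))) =878080/ 19881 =44.17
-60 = -60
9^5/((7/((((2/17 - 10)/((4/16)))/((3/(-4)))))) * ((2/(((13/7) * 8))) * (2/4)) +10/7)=1834140672/44651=41077.26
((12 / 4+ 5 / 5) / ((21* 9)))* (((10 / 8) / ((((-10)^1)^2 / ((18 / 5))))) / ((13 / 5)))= 0.00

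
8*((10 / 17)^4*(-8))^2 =51200000000 / 6975757441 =7.34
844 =844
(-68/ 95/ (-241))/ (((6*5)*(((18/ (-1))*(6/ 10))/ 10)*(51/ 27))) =-2/ 41211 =-0.00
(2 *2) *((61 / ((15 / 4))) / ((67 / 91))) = 88816 / 1005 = 88.37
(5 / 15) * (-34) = -34 / 3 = -11.33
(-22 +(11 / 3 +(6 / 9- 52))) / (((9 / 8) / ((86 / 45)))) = -143792 / 1215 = -118.35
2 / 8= 1 / 4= 0.25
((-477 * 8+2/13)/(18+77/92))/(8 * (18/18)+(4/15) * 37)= -17114070/1509443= -11.34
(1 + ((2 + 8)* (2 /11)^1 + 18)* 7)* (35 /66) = 53795 /726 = 74.10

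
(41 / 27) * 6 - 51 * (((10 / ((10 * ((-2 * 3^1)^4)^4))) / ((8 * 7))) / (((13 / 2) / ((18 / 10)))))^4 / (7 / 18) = 125103990230668694783380808870764643300118301054850826239983 / 13730925757024612842078381461425387679281276945044602880000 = 9.11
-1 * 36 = -36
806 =806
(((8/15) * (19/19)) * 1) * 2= 16/15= 1.07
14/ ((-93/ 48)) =-7.23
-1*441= -441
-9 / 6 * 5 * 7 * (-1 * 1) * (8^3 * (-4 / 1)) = -107520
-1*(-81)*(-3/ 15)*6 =-486/ 5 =-97.20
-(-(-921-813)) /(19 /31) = -53754 /19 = -2829.16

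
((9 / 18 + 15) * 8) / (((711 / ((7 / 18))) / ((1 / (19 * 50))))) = 217 / 3039525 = 0.00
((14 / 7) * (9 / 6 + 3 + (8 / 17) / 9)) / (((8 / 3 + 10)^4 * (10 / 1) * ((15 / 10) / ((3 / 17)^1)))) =12537 / 3013021520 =0.00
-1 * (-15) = 15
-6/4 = -3/2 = -1.50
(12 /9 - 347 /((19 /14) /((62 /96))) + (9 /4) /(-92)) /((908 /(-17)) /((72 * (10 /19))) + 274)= -876256245 /1458053996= -0.60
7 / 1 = 7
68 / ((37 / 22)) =1496 / 37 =40.43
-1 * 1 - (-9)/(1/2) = 17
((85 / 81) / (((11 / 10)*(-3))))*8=-6800 / 2673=-2.54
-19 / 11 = -1.73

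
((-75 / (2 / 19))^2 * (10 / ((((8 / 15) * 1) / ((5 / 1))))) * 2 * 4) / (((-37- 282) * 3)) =-397849.73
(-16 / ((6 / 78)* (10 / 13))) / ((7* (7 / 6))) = -8112 / 245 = -33.11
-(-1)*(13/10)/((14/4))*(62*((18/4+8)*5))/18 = 10075/126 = 79.96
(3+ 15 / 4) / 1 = 27 / 4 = 6.75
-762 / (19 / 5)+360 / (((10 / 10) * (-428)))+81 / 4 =-1472847 / 8132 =-181.12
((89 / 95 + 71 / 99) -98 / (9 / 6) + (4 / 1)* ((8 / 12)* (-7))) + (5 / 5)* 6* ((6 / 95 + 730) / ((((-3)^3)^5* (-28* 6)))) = -246949148125 / 2998921563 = -82.35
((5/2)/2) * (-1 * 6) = -15/2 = -7.50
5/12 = 0.42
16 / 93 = 0.17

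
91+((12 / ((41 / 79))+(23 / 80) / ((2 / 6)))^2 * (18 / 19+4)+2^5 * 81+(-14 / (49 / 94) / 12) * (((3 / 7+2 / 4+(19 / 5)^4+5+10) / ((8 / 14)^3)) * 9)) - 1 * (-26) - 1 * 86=-23967333245471 / 1277560000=-18760.24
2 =2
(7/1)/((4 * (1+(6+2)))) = 7/36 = 0.19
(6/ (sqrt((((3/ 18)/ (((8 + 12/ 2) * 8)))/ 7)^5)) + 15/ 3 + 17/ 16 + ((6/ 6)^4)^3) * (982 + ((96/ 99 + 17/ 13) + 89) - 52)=3094279/ 429 + 542904775999488 * sqrt(6)/ 143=9299578189861.34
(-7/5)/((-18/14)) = 49/45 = 1.09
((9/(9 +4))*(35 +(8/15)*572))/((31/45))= 137727/403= 341.75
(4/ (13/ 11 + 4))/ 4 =11/ 57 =0.19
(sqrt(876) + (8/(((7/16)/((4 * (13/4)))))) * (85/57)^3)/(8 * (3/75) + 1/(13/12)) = 325 * sqrt(219)/202 + 83029700000/130931451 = 657.96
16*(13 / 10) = 104 / 5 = 20.80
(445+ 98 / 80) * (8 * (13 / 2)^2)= 150824.05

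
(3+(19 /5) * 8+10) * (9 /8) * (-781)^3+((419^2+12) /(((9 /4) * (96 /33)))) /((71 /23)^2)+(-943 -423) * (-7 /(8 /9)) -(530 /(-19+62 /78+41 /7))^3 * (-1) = -202116628618680197642388689 /8689713715856295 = -23259296592.23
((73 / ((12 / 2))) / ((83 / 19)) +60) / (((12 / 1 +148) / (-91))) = -2845297 / 79680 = -35.71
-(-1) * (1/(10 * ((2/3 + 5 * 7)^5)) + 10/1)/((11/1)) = 0.91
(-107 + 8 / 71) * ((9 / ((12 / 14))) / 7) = -22767 / 142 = -160.33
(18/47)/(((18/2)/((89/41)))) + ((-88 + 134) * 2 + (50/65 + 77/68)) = 160115695/1703468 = 93.99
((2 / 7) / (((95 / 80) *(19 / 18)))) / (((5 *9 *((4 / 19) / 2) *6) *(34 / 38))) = 16 / 1785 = 0.01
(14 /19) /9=14 /171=0.08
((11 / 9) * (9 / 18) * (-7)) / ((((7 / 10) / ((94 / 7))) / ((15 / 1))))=-25850 / 21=-1230.95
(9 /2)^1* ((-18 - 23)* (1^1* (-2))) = 369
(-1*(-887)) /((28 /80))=2534.29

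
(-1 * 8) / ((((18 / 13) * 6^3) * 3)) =-13 / 1458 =-0.01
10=10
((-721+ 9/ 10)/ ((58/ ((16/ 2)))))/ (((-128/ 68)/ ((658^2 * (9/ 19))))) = 6276570867/ 580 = 10821673.91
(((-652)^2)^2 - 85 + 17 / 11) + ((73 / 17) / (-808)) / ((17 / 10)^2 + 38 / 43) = 110769856953759424819 / 612958698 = 180713410732.54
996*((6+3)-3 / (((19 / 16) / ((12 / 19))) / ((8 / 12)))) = 2853540 / 361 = 7904.54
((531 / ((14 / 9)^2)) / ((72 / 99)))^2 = 223843480641 / 2458624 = 91044.21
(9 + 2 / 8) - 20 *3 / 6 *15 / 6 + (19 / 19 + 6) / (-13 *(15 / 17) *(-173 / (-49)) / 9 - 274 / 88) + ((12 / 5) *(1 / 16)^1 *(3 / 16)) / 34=-151819539153 / 9108115840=-16.67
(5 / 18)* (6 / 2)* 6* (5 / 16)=25 / 16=1.56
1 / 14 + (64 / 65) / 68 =1329 / 15470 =0.09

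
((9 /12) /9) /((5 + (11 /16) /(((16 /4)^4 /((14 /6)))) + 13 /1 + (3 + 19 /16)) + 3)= 0.00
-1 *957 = -957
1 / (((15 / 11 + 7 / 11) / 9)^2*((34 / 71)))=5751 / 136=42.29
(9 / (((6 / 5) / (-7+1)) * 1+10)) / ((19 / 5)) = 225 / 931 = 0.24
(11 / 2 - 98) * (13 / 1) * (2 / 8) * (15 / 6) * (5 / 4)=-60125 / 64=-939.45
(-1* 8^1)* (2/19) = -16/19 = -0.84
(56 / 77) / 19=8 / 209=0.04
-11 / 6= -1.83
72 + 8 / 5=368 / 5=73.60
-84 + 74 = -10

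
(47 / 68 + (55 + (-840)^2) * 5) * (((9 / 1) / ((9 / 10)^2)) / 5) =133290415 / 17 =7840612.65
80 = 80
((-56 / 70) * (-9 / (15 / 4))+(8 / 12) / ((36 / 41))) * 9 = 24.11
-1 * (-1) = 1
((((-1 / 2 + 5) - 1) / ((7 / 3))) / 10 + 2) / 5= 43 / 100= 0.43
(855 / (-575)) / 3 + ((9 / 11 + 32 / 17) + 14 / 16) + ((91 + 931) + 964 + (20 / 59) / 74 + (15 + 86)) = 784959060169 / 375563320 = 2090.08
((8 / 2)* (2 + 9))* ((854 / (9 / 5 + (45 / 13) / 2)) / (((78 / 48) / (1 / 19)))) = 344.69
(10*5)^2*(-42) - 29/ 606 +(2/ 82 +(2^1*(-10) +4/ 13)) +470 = -33769349095/ 322998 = -104549.72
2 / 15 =0.13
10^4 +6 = 10006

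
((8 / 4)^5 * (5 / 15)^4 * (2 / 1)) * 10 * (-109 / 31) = -69760 / 2511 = -27.78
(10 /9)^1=10 /9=1.11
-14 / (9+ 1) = -7 / 5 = -1.40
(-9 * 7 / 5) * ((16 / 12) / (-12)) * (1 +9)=14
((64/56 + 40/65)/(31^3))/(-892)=-40/604548763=-0.00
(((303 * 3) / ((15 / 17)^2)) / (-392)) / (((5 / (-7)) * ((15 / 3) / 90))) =262701 / 3500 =75.06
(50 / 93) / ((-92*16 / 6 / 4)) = -0.01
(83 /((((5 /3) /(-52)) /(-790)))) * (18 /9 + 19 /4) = 13809042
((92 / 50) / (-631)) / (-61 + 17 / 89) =2047 / 42687150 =0.00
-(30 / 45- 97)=289 / 3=96.33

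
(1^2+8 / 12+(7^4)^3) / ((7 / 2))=83047723216 / 21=3954653486.48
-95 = -95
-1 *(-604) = 604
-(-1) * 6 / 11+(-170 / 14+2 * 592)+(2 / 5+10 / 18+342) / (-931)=540126112 / 460845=1172.03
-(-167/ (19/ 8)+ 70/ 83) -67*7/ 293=31360881/ 462061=67.87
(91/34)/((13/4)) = 14/17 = 0.82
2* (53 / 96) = 53 / 48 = 1.10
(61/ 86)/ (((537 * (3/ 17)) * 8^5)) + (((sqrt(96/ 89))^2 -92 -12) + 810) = 285694354483333/ 404048904192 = 707.08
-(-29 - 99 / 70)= 2129 / 70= 30.41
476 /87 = 5.47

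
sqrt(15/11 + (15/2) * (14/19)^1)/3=0.87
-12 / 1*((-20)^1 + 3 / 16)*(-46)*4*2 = -87492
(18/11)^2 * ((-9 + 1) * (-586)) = 1518912/121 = 12552.99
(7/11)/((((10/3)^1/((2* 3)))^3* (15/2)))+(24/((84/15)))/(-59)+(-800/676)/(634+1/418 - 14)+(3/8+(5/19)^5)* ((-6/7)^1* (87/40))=-395795193574022138959/1407664145556849180000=-0.28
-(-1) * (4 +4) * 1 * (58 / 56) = 58 / 7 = 8.29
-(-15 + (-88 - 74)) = 177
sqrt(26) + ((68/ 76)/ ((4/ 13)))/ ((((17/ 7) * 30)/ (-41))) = -3731/ 2280 + sqrt(26) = 3.46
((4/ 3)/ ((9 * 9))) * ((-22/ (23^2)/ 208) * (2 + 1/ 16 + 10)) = -2123/ 53475552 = -0.00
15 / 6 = 5 / 2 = 2.50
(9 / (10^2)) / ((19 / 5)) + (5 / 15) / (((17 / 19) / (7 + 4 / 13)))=691867 / 251940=2.75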